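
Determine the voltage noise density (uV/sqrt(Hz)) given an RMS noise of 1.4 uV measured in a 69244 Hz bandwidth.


Noise spectral density = Vrms / sqrt(BW).
NSD = 1.4 / sqrt(69244)
NSD = 1.4 / 263.1425
NSD = 0.0053 uV/sqrt(Hz)

0.0053 uV/sqrt(Hz)


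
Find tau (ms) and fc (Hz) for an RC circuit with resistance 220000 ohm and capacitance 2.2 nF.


Time constant: tau = R * C.
tau = 220000 * 2.20e-09 = 0.000484 s
tau = 0.484 ms
Cutoff frequency: fc = 1 / (2*pi*R*C).
fc = 1 / (2*pi*0.000484) = 328.83 Hz

tau = 0.484 ms, fc = 328.83 Hz


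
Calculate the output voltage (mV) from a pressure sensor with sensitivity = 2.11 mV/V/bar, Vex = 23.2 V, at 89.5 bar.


Output = sensitivity * Vex * P.
Vout = 2.11 * 23.2 * 89.5
Vout = 48.952 * 89.5
Vout = 4381.2 mV

4381.2 mV


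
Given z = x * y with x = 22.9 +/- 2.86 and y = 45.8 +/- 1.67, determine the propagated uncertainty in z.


For a product z = x*y, the relative uncertainty is:
uz/z = sqrt((ux/x)^2 + (uy/y)^2)
Relative uncertainties: ux/x = 2.86/22.9 = 0.124891
uy/y = 1.67/45.8 = 0.036463
z = 22.9 * 45.8 = 1048.8
uz = 1048.8 * sqrt(0.124891^2 + 0.036463^2) = 136.457

136.457


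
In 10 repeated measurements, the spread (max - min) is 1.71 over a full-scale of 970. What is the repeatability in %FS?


Repeatability = (spread / full scale) * 100%.
R = (1.71 / 970) * 100
R = 0.176 %FS

0.176 %FS


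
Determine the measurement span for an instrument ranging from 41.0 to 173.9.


Span = upper range - lower range.
Span = 173.9 - (41.0)
Span = 132.9

132.9


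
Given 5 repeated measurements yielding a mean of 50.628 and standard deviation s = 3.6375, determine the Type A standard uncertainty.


The standard uncertainty for Type A evaluation is u = s / sqrt(n).
u = 3.6375 / sqrt(5)
u = 3.6375 / 2.2361
u = 1.6267

1.6267


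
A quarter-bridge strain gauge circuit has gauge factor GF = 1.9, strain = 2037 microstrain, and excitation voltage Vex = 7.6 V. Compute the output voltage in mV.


Quarter bridge output: Vout = (GF * epsilon * Vex) / 4.
Vout = (1.9 * 2037e-6 * 7.6) / 4
Vout = 0.02941428 / 4 V
Vout = 0.00735357 V = 7.3536 mV

7.3536 mV


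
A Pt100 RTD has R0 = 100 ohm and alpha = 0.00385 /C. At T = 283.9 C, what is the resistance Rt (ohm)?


The RTD equation: Rt = R0 * (1 + alpha * T).
Rt = 100 * (1 + 0.00385 * 283.9)
Rt = 100 * (1 + 1.093015)
Rt = 100 * 2.093015
Rt = 209.301 ohm

209.301 ohm


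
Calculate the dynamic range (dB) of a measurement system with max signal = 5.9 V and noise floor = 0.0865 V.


Dynamic range = 20 * log10(Vmax / Vnoise).
DR = 20 * log10(5.9 / 0.0865)
DR = 20 * log10(68.21)
DR = 36.68 dB

36.68 dB


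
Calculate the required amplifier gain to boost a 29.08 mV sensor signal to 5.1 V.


Gain = Vout / Vin (converting to same units).
G = 5.1 V / 29.08 mV
G = 5100.0 mV / 29.08 mV
G = 175.38

175.38


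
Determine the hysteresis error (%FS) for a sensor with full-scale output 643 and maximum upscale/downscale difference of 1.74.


Hysteresis = (max difference / full scale) * 100%.
H = (1.74 / 643) * 100
H = 0.271 %FS

0.271 %FS


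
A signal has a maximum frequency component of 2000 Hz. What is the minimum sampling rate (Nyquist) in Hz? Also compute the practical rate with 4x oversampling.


By Nyquist theorem, fs_min = 2 * fmax.
fs_min = 2 * 2000 = 4000 Hz
Practical rate = 4 * fs_min = 4 * 4000 = 16000 Hz

fs_min = 4000 Hz, fs_practical = 16000 Hz


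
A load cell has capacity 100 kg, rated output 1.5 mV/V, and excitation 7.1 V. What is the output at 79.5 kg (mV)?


Vout = rated_output * Vex * (load / capacity).
Vout = 1.5 * 7.1 * (79.5 / 100)
Vout = 1.5 * 7.1 * 0.795
Vout = 8.467 mV

8.467 mV


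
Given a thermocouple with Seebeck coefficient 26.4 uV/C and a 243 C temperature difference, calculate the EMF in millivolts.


The thermocouple output V = sensitivity * dT.
V = 26.4 uV/C * 243 C
V = 6415.2 uV
V = 6.415 mV

6.415 mV


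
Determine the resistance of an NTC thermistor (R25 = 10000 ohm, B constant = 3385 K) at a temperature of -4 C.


NTC thermistor equation: Rt = R25 * exp(B * (1/T - 1/T25)).
T in Kelvin: 269.15 K, T25 = 298.15 K
1/T - 1/T25 = 1/269.15 - 1/298.15 = 0.00036138
B * (1/T - 1/T25) = 3385 * 0.00036138 = 1.2233
Rt = 10000 * exp(1.2233) = 33983.3 ohm

33983.3 ohm


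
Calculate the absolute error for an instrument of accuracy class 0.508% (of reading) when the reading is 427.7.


Absolute error = (accuracy% / 100) * reading.
Error = (0.508 / 100) * 427.7
Error = 0.00508 * 427.7
Error = 2.1727

2.1727


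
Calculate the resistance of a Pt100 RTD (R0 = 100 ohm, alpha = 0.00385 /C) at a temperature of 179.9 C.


The RTD equation: Rt = R0 * (1 + alpha * T).
Rt = 100 * (1 + 0.00385 * 179.9)
Rt = 100 * (1 + 0.692615)
Rt = 100 * 1.692615
Rt = 169.262 ohm

169.262 ohm


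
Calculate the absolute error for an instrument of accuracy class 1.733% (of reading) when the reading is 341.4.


Absolute error = (accuracy% / 100) * reading.
Error = (1.733 / 100) * 341.4
Error = 0.01733 * 341.4
Error = 5.9165

5.9165


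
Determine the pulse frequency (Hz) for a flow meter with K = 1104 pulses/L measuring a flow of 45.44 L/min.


Frequency = K * Q / 60 (converting L/min to L/s).
f = 1104 * 45.44 / 60
f = 50165.76 / 60
f = 836.1 Hz

836.1 Hz


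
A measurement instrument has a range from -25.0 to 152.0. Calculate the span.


Span = upper range - lower range.
Span = 152.0 - (-25.0)
Span = 177.0

177.0


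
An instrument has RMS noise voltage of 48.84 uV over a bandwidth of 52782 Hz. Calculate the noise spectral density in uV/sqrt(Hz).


Noise spectral density = Vrms / sqrt(BW).
NSD = 48.84 / sqrt(52782)
NSD = 48.84 / 229.7433
NSD = 0.2126 uV/sqrt(Hz)

0.2126 uV/sqrt(Hz)


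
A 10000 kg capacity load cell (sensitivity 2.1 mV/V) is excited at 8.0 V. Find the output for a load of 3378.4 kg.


Vout = rated_output * Vex * (load / capacity).
Vout = 2.1 * 8.0 * (3378.4 / 10000)
Vout = 2.1 * 8.0 * 0.33784
Vout = 5.676 mV

5.676 mV


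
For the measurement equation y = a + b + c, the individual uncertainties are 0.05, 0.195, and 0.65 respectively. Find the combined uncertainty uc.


For a sum of independent quantities, uc = sqrt(u1^2 + u2^2 + u3^2).
uc = sqrt(0.05^2 + 0.195^2 + 0.65^2)
uc = sqrt(0.0025 + 0.038025 + 0.4225)
uc = 0.6805

0.6805


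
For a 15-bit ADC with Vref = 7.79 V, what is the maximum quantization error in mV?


The maximum quantization error is +/- LSB/2.
LSB = Vref / 2^n = 7.79 / 32768 = 0.00023773 V
Max error = LSB / 2 = 0.00023773 / 2 = 0.00011887 V
Max error = 0.1189 mV

0.1189 mV


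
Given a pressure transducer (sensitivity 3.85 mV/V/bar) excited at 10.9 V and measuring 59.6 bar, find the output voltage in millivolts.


Output = sensitivity * Vex * P.
Vout = 3.85 * 10.9 * 59.6
Vout = 41.965 * 59.6
Vout = 2501.11 mV

2501.11 mV


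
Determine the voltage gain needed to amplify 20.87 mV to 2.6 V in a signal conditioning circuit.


Gain = Vout / Vin (converting to same units).
G = 2.6 V / 20.87 mV
G = 2600.0 mV / 20.87 mV
G = 124.58

124.58


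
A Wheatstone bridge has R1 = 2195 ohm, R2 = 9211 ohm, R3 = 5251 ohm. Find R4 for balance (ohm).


At balance: R1*R4 = R2*R3, so R4 = R2*R3/R1.
R4 = 9211 * 5251 / 2195
R4 = 48366961 / 2195
R4 = 22035.06 ohm

22035.06 ohm


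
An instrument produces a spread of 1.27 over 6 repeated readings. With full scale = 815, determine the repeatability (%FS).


Repeatability = (spread / full scale) * 100%.
R = (1.27 / 815) * 100
R = 0.156 %FS

0.156 %FS


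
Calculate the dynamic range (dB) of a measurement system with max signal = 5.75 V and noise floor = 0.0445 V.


Dynamic range = 20 * log10(Vmax / Vnoise).
DR = 20 * log10(5.75 / 0.0445)
DR = 20 * log10(129.21)
DR = 42.23 dB

42.23 dB


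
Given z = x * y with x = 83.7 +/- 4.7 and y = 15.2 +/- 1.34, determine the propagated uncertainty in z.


For a product z = x*y, the relative uncertainty is:
uz/z = sqrt((ux/x)^2 + (uy/y)^2)
Relative uncertainties: ux/x = 4.7/83.7 = 0.056153
uy/y = 1.34/15.2 = 0.088158
z = 83.7 * 15.2 = 1272.2
uz = 1272.2 * sqrt(0.056153^2 + 0.088158^2) = 132.978

132.978


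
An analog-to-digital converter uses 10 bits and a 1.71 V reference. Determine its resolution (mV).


The resolution (LSB) of an ADC is Vref / 2^n.
LSB = 1.71 / 2^10
LSB = 1.71 / 1024
LSB = 0.00166992 V = 1.66992188 mV

1.66992188 mV


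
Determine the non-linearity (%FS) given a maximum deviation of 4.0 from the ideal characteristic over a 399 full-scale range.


Linearity error = (max deviation / full scale) * 100%.
Linearity = (4.0 / 399) * 100
Linearity = 1.003 %FS

1.003 %FS


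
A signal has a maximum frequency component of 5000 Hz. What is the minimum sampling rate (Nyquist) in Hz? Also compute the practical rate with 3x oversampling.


By Nyquist theorem, fs_min = 2 * fmax.
fs_min = 2 * 5000 = 10000 Hz
Practical rate = 3 * fs_min = 3 * 10000 = 30000 Hz

fs_min = 10000 Hz, fs_practical = 30000 Hz


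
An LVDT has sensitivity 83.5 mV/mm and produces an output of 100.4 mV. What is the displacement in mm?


Displacement = Vout / sensitivity.
d = 100.4 / 83.5
d = 1.202 mm

1.202 mm


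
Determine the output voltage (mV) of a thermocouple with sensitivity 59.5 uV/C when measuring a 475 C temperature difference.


The thermocouple output V = sensitivity * dT.
V = 59.5 uV/C * 475 C
V = 28262.5 uV
V = 28.262 mV

28.262 mV


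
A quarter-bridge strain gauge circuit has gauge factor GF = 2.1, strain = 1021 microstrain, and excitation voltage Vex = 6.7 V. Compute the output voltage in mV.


Quarter bridge output: Vout = (GF * epsilon * Vex) / 4.
Vout = (2.1 * 1021e-6 * 6.7) / 4
Vout = 0.01436547 / 4 V
Vout = 0.00359137 V = 3.5914 mV

3.5914 mV


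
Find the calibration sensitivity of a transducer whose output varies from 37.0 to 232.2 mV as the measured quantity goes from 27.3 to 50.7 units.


Sensitivity = (y2 - y1) / (x2 - x1).
S = (232.2 - 37.0) / (50.7 - 27.3)
S = 195.2 / 23.4
S = 8.3419 mV/unit

8.3419 mV/unit


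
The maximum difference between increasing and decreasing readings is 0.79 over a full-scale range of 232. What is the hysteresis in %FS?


Hysteresis = (max difference / full scale) * 100%.
H = (0.79 / 232) * 100
H = 0.341 %FS

0.341 %FS


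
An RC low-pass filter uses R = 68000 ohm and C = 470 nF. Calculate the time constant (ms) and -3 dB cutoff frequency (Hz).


Time constant: tau = R * C.
tau = 68000 * 4.70e-07 = 0.03196 s
tau = 31.96 ms
Cutoff frequency: fc = 1 / (2*pi*R*C).
fc = 1 / (2*pi*0.03196) = 4.98 Hz

tau = 31.96 ms, fc = 4.98 Hz


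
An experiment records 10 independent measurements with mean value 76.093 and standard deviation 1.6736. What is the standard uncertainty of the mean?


The standard uncertainty for Type A evaluation is u = s / sqrt(n).
u = 1.6736 / sqrt(10)
u = 1.6736 / 3.1623
u = 0.5292

0.5292


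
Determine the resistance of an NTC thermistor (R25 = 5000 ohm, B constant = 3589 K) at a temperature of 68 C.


NTC thermistor equation: Rt = R25 * exp(B * (1/T - 1/T25)).
T in Kelvin: 341.15 K, T25 = 298.15 K
1/T - 1/T25 = 1/341.15 - 1/298.15 = -0.00042275
B * (1/T - 1/T25) = 3589 * -0.00042275 = -1.5173
Rt = 5000 * exp(-1.5173) = 1096.6 ohm

1096.6 ohm


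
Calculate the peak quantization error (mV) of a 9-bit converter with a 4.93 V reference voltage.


The maximum quantization error is +/- LSB/2.
LSB = Vref / 2^n = 4.93 / 512 = 0.00962891 V
Max error = LSB / 2 = 0.00962891 / 2 = 0.00481445 V
Max error = 4.8145 mV

4.8145 mV


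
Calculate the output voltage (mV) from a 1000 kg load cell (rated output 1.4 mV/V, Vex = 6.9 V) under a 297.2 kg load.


Vout = rated_output * Vex * (load / capacity).
Vout = 1.4 * 6.9 * (297.2 / 1000)
Vout = 1.4 * 6.9 * 0.2972
Vout = 2.871 mV

2.871 mV


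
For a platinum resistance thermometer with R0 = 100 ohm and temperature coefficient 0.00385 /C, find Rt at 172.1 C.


The RTD equation: Rt = R0 * (1 + alpha * T).
Rt = 100 * (1 + 0.00385 * 172.1)
Rt = 100 * (1 + 0.662585)
Rt = 100 * 1.662585
Rt = 166.258 ohm

166.258 ohm


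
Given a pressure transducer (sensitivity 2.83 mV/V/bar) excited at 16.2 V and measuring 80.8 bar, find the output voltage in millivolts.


Output = sensitivity * Vex * P.
Vout = 2.83 * 16.2 * 80.8
Vout = 45.846 * 80.8
Vout = 3704.36 mV

3704.36 mV


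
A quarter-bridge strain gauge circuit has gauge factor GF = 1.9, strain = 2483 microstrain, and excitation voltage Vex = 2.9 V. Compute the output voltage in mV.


Quarter bridge output: Vout = (GF * epsilon * Vex) / 4.
Vout = (1.9 * 2483e-6 * 2.9) / 4
Vout = 0.01368133 / 4 V
Vout = 0.00342033 V = 3.4203 mV

3.4203 mV


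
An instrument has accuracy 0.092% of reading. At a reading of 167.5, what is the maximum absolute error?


Absolute error = (accuracy% / 100) * reading.
Error = (0.092 / 100) * 167.5
Error = 0.00092 * 167.5
Error = 0.1541

0.1541


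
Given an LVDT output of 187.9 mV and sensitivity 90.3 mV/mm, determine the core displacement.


Displacement = Vout / sensitivity.
d = 187.9 / 90.3
d = 2.081 mm

2.081 mm


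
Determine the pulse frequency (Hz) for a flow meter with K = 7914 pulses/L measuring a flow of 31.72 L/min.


Frequency = K * Q / 60 (converting L/min to L/s).
f = 7914 * 31.72 / 60
f = 251032.08 / 60
f = 4183.87 Hz

4183.87 Hz


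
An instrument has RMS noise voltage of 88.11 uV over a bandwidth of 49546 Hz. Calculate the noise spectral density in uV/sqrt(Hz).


Noise spectral density = Vrms / sqrt(BW).
NSD = 88.11 / sqrt(49546)
NSD = 88.11 / 222.5893
NSD = 0.3958 uV/sqrt(Hz)

0.3958 uV/sqrt(Hz)


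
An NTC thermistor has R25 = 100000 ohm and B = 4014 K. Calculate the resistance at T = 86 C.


NTC thermistor equation: Rt = R25 * exp(B * (1/T - 1/T25)).
T in Kelvin: 359.15 K, T25 = 298.15 K
1/T - 1/T25 = 1/359.15 - 1/298.15 = -0.00056966
B * (1/T - 1/T25) = 4014 * -0.00056966 = -2.2866
Rt = 100000 * exp(-2.2866) = 10160.8 ohm

10160.8 ohm


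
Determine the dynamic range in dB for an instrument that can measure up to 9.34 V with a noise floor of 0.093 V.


Dynamic range = 20 * log10(Vmax / Vnoise).
DR = 20 * log10(9.34 / 0.093)
DR = 20 * log10(100.43)
DR = 40.04 dB

40.04 dB


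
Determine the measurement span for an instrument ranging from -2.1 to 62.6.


Span = upper range - lower range.
Span = 62.6 - (-2.1)
Span = 64.7

64.7


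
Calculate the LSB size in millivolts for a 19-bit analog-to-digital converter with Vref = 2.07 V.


The resolution (LSB) of an ADC is Vref / 2^n.
LSB = 2.07 / 2^19
LSB = 2.07 / 524288
LSB = 3.95e-06 V = 0.00394821 mV

0.00394821 mV


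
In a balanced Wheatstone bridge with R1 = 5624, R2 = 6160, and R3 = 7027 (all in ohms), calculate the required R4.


At balance: R1*R4 = R2*R3, so R4 = R2*R3/R1.
R4 = 6160 * 7027 / 5624
R4 = 43286320 / 5624
R4 = 7696.71 ohm

7696.71 ohm


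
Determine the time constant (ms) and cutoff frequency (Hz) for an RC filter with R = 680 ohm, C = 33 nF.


Time constant: tau = R * C.
tau = 680 * 3.30e-08 = 2.244e-05 s
tau = 0.0224 ms
Cutoff frequency: fc = 1 / (2*pi*R*C).
fc = 1 / (2*pi*2.244e-05) = 7092.47 Hz

tau = 0.0224 ms, fc = 7092.47 Hz


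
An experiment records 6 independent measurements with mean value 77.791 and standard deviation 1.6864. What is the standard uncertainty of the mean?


The standard uncertainty for Type A evaluation is u = s / sqrt(n).
u = 1.6864 / sqrt(6)
u = 1.6864 / 2.4495
u = 0.6885

0.6885


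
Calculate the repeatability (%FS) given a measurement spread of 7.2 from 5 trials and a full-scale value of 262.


Repeatability = (spread / full scale) * 100%.
R = (7.2 / 262) * 100
R = 2.748 %FS

2.748 %FS


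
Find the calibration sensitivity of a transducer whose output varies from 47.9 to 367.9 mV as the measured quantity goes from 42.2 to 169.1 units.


Sensitivity = (y2 - y1) / (x2 - x1).
S = (367.9 - 47.9) / (169.1 - 42.2)
S = 320.0 / 126.9
S = 2.5217 mV/unit

2.5217 mV/unit


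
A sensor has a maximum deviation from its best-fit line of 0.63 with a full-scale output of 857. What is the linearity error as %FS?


Linearity error = (max deviation / full scale) * 100%.
Linearity = (0.63 / 857) * 100
Linearity = 0.074 %FS

0.074 %FS


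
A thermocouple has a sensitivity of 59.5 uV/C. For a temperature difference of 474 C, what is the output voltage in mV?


The thermocouple output V = sensitivity * dT.
V = 59.5 uV/C * 474 C
V = 28203.0 uV
V = 28.203 mV

28.203 mV


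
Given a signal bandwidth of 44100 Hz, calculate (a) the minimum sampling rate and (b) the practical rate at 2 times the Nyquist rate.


By Nyquist theorem, fs_min = 2 * fmax.
fs_min = 2 * 44100 = 88200 Hz
Practical rate = 2 * fs_min = 2 * 88200 = 176400 Hz

fs_min = 88200 Hz, fs_practical = 176400 Hz


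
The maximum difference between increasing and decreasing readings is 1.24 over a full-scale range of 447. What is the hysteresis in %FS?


Hysteresis = (max difference / full scale) * 100%.
H = (1.24 / 447) * 100
H = 0.277 %FS

0.277 %FS


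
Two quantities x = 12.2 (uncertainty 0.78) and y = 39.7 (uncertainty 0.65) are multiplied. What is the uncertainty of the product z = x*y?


For a product z = x*y, the relative uncertainty is:
uz/z = sqrt((ux/x)^2 + (uy/y)^2)
Relative uncertainties: ux/x = 0.78/12.2 = 0.063934
uy/y = 0.65/39.7 = 0.016373
z = 12.2 * 39.7 = 484.3
uz = 484.3 * sqrt(0.063934^2 + 0.016373^2) = 31.965

31.965


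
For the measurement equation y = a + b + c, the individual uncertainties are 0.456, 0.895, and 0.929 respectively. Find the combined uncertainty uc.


For a sum of independent quantities, uc = sqrt(u1^2 + u2^2 + u3^2).
uc = sqrt(0.456^2 + 0.895^2 + 0.929^2)
uc = sqrt(0.207936 + 0.801025 + 0.863041)
uc = 1.3682

1.3682


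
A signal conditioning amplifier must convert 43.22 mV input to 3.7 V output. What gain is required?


Gain = Vout / Vin (converting to same units).
G = 3.7 V / 43.22 mV
G = 3700.0 mV / 43.22 mV
G = 85.61

85.61


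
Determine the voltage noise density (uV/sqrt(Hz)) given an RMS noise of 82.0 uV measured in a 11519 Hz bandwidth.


Noise spectral density = Vrms / sqrt(BW).
NSD = 82.0 / sqrt(11519)
NSD = 82.0 / 107.3266
NSD = 0.764 uV/sqrt(Hz)

0.764 uV/sqrt(Hz)


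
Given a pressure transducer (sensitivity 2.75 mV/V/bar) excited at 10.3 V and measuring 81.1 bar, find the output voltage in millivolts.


Output = sensitivity * Vex * P.
Vout = 2.75 * 10.3 * 81.1
Vout = 28.325 * 81.1
Vout = 2297.16 mV

2297.16 mV


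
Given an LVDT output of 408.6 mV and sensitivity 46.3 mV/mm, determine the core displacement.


Displacement = Vout / sensitivity.
d = 408.6 / 46.3
d = 8.825 mm

8.825 mm


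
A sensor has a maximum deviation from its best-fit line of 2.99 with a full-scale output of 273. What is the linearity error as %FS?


Linearity error = (max deviation / full scale) * 100%.
Linearity = (2.99 / 273) * 100
Linearity = 1.095 %FS

1.095 %FS


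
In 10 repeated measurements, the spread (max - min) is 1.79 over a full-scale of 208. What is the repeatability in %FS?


Repeatability = (spread / full scale) * 100%.
R = (1.79 / 208) * 100
R = 0.861 %FS

0.861 %FS


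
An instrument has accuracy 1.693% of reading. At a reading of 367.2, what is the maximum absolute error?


Absolute error = (accuracy% / 100) * reading.
Error = (1.693 / 100) * 367.2
Error = 0.01693 * 367.2
Error = 6.2167

6.2167


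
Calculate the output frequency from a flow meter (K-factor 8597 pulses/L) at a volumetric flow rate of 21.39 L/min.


Frequency = K * Q / 60 (converting L/min to L/s).
f = 8597 * 21.39 / 60
f = 183889.83 / 60
f = 3064.83 Hz

3064.83 Hz


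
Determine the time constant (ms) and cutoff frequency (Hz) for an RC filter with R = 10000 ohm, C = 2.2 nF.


Time constant: tau = R * C.
tau = 10000 * 2.20e-09 = 2.2e-05 s
tau = 0.022 ms
Cutoff frequency: fc = 1 / (2*pi*R*C).
fc = 1 / (2*pi*2.2e-05) = 7234.32 Hz

tau = 0.022 ms, fc = 7234.32 Hz


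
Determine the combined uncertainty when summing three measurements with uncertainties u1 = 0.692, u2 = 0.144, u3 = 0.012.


For a sum of independent quantities, uc = sqrt(u1^2 + u2^2 + u3^2).
uc = sqrt(0.692^2 + 0.144^2 + 0.012^2)
uc = sqrt(0.478864 + 0.020736 + 0.000144)
uc = 0.7069

0.7069


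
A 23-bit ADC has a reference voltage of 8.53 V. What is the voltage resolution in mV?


The resolution (LSB) of an ADC is Vref / 2^n.
LSB = 8.53 / 2^23
LSB = 8.53 / 8388608
LSB = 1.02e-06 V = 0.00101686 mV

0.00101686 mV


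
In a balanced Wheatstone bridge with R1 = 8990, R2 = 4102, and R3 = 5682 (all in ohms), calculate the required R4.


At balance: R1*R4 = R2*R3, so R4 = R2*R3/R1.
R4 = 4102 * 5682 / 8990
R4 = 23307564 / 8990
R4 = 2592.61 ohm

2592.61 ohm


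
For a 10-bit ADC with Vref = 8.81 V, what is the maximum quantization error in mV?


The maximum quantization error is +/- LSB/2.
LSB = Vref / 2^n = 8.81 / 1024 = 0.00860352 V
Max error = LSB / 2 = 0.00860352 / 2 = 0.00430176 V
Max error = 4.3018 mV

4.3018 mV


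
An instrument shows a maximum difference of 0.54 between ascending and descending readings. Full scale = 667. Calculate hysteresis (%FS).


Hysteresis = (max difference / full scale) * 100%.
H = (0.54 / 667) * 100
H = 0.081 %FS

0.081 %FS


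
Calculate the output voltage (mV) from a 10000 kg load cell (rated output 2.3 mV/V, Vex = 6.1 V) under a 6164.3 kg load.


Vout = rated_output * Vex * (load / capacity).
Vout = 2.3 * 6.1 * (6164.3 / 10000)
Vout = 2.3 * 6.1 * 0.61643
Vout = 8.649 mV

8.649 mV


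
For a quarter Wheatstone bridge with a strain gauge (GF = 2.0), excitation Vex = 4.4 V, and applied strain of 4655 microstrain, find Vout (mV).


Quarter bridge output: Vout = (GF * epsilon * Vex) / 4.
Vout = (2.0 * 4655e-6 * 4.4) / 4
Vout = 0.040964 / 4 V
Vout = 0.010241 V = 10.241 mV

10.241 mV


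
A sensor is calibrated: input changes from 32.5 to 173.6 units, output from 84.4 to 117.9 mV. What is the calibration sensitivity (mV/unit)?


Sensitivity = (y2 - y1) / (x2 - x1).
S = (117.9 - 84.4) / (173.6 - 32.5)
S = 33.5 / 141.1
S = 0.2374 mV/unit

0.2374 mV/unit


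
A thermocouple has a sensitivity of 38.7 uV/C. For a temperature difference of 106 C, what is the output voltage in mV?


The thermocouple output V = sensitivity * dT.
V = 38.7 uV/C * 106 C
V = 4102.2 uV
V = 4.102 mV

4.102 mV


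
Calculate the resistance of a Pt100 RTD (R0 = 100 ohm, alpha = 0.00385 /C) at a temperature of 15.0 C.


The RTD equation: Rt = R0 * (1 + alpha * T).
Rt = 100 * (1 + 0.00385 * 15.0)
Rt = 100 * (1 + 0.05775)
Rt = 100 * 1.05775
Rt = 105.775 ohm

105.775 ohm


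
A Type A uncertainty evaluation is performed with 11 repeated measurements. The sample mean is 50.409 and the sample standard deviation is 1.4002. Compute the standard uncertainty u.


The standard uncertainty for Type A evaluation is u = s / sqrt(n).
u = 1.4002 / sqrt(11)
u = 1.4002 / 3.3166
u = 0.4222

0.4222


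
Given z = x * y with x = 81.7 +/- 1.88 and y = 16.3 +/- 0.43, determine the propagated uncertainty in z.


For a product z = x*y, the relative uncertainty is:
uz/z = sqrt((ux/x)^2 + (uy/y)^2)
Relative uncertainties: ux/x = 1.88/81.7 = 0.023011
uy/y = 0.43/16.3 = 0.02638
z = 81.7 * 16.3 = 1331.7
uz = 1331.7 * sqrt(0.023011^2 + 0.02638^2) = 46.618

46.618


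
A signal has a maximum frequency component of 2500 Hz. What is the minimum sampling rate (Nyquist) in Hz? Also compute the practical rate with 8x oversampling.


By Nyquist theorem, fs_min = 2 * fmax.
fs_min = 2 * 2500 = 5000 Hz
Practical rate = 8 * fs_min = 8 * 5000 = 40000 Hz

fs_min = 5000 Hz, fs_practical = 40000 Hz


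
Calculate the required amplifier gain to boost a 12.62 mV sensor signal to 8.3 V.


Gain = Vout / Vin (converting to same units).
G = 8.3 V / 12.62 mV
G = 8300.0 mV / 12.62 mV
G = 657.69

657.69


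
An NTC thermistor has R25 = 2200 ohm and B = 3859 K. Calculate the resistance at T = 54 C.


NTC thermistor equation: Rt = R25 * exp(B * (1/T - 1/T25)).
T in Kelvin: 327.15 K, T25 = 298.15 K
1/T - 1/T25 = 1/327.15 - 1/298.15 = -0.00029731
B * (1/T - 1/T25) = 3859 * -0.00029731 = -1.1473
Rt = 2200 * exp(-1.1473) = 698.5 ohm

698.5 ohm


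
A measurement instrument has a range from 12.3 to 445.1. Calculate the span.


Span = upper range - lower range.
Span = 445.1 - (12.3)
Span = 432.8

432.8


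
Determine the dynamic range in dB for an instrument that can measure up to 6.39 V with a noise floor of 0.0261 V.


Dynamic range = 20 * log10(Vmax / Vnoise).
DR = 20 * log10(6.39 / 0.0261)
DR = 20 * log10(244.83)
DR = 47.78 dB

47.78 dB


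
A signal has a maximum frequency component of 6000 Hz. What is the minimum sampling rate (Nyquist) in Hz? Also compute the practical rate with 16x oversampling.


By Nyquist theorem, fs_min = 2 * fmax.
fs_min = 2 * 6000 = 12000 Hz
Practical rate = 16 * fs_min = 16 * 12000 = 192000 Hz

fs_min = 12000 Hz, fs_practical = 192000 Hz


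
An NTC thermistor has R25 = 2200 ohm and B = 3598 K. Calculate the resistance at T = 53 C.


NTC thermistor equation: Rt = R25 * exp(B * (1/T - 1/T25)).
T in Kelvin: 326.15 K, T25 = 298.15 K
1/T - 1/T25 = 1/326.15 - 1/298.15 = -0.00028794
B * (1/T - 1/T25) = 3598 * -0.00028794 = -1.036
Rt = 2200 * exp(-1.036) = 780.7 ohm

780.7 ohm


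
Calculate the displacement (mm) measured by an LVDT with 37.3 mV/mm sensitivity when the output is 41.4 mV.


Displacement = Vout / sensitivity.
d = 41.4 / 37.3
d = 1.11 mm

1.11 mm


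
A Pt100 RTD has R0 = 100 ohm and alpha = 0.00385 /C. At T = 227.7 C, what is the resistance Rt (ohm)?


The RTD equation: Rt = R0 * (1 + alpha * T).
Rt = 100 * (1 + 0.00385 * 227.7)
Rt = 100 * (1 + 0.876645)
Rt = 100 * 1.876645
Rt = 187.664 ohm

187.664 ohm


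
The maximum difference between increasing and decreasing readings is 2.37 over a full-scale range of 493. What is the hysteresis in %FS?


Hysteresis = (max difference / full scale) * 100%.
H = (2.37 / 493) * 100
H = 0.481 %FS

0.481 %FS


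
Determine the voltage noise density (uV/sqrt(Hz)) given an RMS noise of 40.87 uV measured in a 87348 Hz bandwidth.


Noise spectral density = Vrms / sqrt(BW).
NSD = 40.87 / sqrt(87348)
NSD = 40.87 / 295.547
NSD = 0.1383 uV/sqrt(Hz)

0.1383 uV/sqrt(Hz)


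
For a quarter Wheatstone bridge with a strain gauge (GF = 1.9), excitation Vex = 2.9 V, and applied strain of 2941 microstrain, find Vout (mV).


Quarter bridge output: Vout = (GF * epsilon * Vex) / 4.
Vout = (1.9 * 2941e-6 * 2.9) / 4
Vout = 0.01620491 / 4 V
Vout = 0.00405123 V = 4.0512 mV

4.0512 mV


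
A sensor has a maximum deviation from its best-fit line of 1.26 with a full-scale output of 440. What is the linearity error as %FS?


Linearity error = (max deviation / full scale) * 100%.
Linearity = (1.26 / 440) * 100
Linearity = 0.286 %FS

0.286 %FS


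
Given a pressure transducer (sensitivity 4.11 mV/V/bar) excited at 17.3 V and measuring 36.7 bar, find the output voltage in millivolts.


Output = sensitivity * Vex * P.
Vout = 4.11 * 17.3 * 36.7
Vout = 71.103 * 36.7
Vout = 2609.48 mV

2609.48 mV


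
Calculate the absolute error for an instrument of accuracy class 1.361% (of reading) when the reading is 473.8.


Absolute error = (accuracy% / 100) * reading.
Error = (1.361 / 100) * 473.8
Error = 0.01361 * 473.8
Error = 6.4484

6.4484


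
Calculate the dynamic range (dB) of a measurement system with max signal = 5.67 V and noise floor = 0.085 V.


Dynamic range = 20 * log10(Vmax / Vnoise).
DR = 20 * log10(5.67 / 0.085)
DR = 20 * log10(66.71)
DR = 36.48 dB

36.48 dB


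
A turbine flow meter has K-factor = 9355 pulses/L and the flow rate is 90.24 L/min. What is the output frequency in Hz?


Frequency = K * Q / 60 (converting L/min to L/s).
f = 9355 * 90.24 / 60
f = 844195.2 / 60
f = 14069.92 Hz

14069.92 Hz


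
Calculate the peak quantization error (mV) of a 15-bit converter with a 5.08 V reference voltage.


The maximum quantization error is +/- LSB/2.
LSB = Vref / 2^n = 5.08 / 32768 = 0.00015503 V
Max error = LSB / 2 = 0.00015503 / 2 = 7.751e-05 V
Max error = 0.0775 mV

0.0775 mV


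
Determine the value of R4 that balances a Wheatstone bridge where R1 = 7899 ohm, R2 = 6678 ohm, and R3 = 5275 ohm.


At balance: R1*R4 = R2*R3, so R4 = R2*R3/R1.
R4 = 6678 * 5275 / 7899
R4 = 35226450 / 7899
R4 = 4459.61 ohm

4459.61 ohm


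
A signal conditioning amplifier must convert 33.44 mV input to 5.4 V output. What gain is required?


Gain = Vout / Vin (converting to same units).
G = 5.4 V / 33.44 mV
G = 5400.0 mV / 33.44 mV
G = 161.48

161.48


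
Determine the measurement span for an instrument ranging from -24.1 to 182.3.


Span = upper range - lower range.
Span = 182.3 - (-24.1)
Span = 206.4

206.4


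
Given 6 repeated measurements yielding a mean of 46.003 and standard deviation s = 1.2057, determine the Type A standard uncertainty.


The standard uncertainty for Type A evaluation is u = s / sqrt(n).
u = 1.2057 / sqrt(6)
u = 1.2057 / 2.4495
u = 0.4922

0.4922


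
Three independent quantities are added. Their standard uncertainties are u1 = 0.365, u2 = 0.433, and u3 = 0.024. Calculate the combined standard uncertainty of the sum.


For a sum of independent quantities, uc = sqrt(u1^2 + u2^2 + u3^2).
uc = sqrt(0.365^2 + 0.433^2 + 0.024^2)
uc = sqrt(0.133225 + 0.187489 + 0.000576)
uc = 0.5668

0.5668


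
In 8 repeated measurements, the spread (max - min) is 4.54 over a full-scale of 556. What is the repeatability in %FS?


Repeatability = (spread / full scale) * 100%.
R = (4.54 / 556) * 100
R = 0.817 %FS

0.817 %FS


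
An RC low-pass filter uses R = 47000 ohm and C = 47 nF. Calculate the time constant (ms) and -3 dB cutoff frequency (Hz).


Time constant: tau = R * C.
tau = 47000 * 4.70e-08 = 0.002209 s
tau = 2.209 ms
Cutoff frequency: fc = 1 / (2*pi*R*C).
fc = 1 / (2*pi*0.002209) = 72.05 Hz

tau = 2.209 ms, fc = 72.05 Hz


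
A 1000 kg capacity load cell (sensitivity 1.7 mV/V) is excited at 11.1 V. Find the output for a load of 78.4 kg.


Vout = rated_output * Vex * (load / capacity).
Vout = 1.7 * 11.1 * (78.4 / 1000)
Vout = 1.7 * 11.1 * 0.0784
Vout = 1.479 mV

1.479 mV


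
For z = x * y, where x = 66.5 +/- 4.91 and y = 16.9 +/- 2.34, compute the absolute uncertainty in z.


For a product z = x*y, the relative uncertainty is:
uz/z = sqrt((ux/x)^2 + (uy/y)^2)
Relative uncertainties: ux/x = 4.91/66.5 = 0.073835
uy/y = 2.34/16.9 = 0.138462
z = 66.5 * 16.9 = 1123.8
uz = 1123.8 * sqrt(0.073835^2 + 0.138462^2) = 176.352

176.352


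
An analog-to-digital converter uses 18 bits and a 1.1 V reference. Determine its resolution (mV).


The resolution (LSB) of an ADC is Vref / 2^n.
LSB = 1.1 / 2^18
LSB = 1.1 / 262144
LSB = 4.2e-06 V = 0.00419617 mV

0.00419617 mV


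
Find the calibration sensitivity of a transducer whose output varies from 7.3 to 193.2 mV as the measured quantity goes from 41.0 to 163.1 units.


Sensitivity = (y2 - y1) / (x2 - x1).
S = (193.2 - 7.3) / (163.1 - 41.0)
S = 185.9 / 122.1
S = 1.5225 mV/unit

1.5225 mV/unit


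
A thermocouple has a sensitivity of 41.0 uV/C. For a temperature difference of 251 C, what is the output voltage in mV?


The thermocouple output V = sensitivity * dT.
V = 41.0 uV/C * 251 C
V = 10291.0 uV
V = 10.291 mV

10.291 mV


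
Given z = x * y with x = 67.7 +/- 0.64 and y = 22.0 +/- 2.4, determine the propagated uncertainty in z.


For a product z = x*y, the relative uncertainty is:
uz/z = sqrt((ux/x)^2 + (uy/y)^2)
Relative uncertainties: ux/x = 0.64/67.7 = 0.009453
uy/y = 2.4/22.0 = 0.109091
z = 67.7 * 22.0 = 1489.4
uz = 1489.4 * sqrt(0.009453^2 + 0.109091^2) = 163.089

163.089


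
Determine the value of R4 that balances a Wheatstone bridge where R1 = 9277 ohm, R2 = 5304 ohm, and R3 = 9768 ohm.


At balance: R1*R4 = R2*R3, so R4 = R2*R3/R1.
R4 = 5304 * 9768 / 9277
R4 = 51809472 / 9277
R4 = 5584.72 ohm

5584.72 ohm


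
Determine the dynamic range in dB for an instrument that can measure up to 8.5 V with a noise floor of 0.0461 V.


Dynamic range = 20 * log10(Vmax / Vnoise).
DR = 20 * log10(8.5 / 0.0461)
DR = 20 * log10(184.38)
DR = 45.31 dB

45.31 dB


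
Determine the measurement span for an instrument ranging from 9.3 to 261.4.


Span = upper range - lower range.
Span = 261.4 - (9.3)
Span = 252.1

252.1


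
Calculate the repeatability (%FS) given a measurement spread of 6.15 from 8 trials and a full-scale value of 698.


Repeatability = (spread / full scale) * 100%.
R = (6.15 / 698) * 100
R = 0.881 %FS

0.881 %FS


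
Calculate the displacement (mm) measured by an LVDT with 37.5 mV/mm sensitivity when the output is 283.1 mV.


Displacement = Vout / sensitivity.
d = 283.1 / 37.5
d = 7.549 mm

7.549 mm


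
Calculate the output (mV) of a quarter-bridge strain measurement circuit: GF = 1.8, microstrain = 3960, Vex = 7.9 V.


Quarter bridge output: Vout = (GF * epsilon * Vex) / 4.
Vout = (1.8 * 3960e-6 * 7.9) / 4
Vout = 0.0563112 / 4 V
Vout = 0.0140778 V = 14.0778 mV

14.0778 mV


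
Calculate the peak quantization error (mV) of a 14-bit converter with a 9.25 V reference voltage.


The maximum quantization error is +/- LSB/2.
LSB = Vref / 2^n = 9.25 / 16384 = 0.00056458 V
Max error = LSB / 2 = 0.00056458 / 2 = 0.00028229 V
Max error = 0.2823 mV

0.2823 mV


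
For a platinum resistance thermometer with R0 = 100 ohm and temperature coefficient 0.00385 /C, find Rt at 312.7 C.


The RTD equation: Rt = R0 * (1 + alpha * T).
Rt = 100 * (1 + 0.00385 * 312.7)
Rt = 100 * (1 + 1.203895)
Rt = 100 * 2.203895
Rt = 220.39 ohm

220.39 ohm


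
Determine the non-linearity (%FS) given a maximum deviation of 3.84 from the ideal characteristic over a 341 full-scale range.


Linearity error = (max deviation / full scale) * 100%.
Linearity = (3.84 / 341) * 100
Linearity = 1.126 %FS

1.126 %FS


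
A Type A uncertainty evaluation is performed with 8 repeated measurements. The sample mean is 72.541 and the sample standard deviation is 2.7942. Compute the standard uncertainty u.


The standard uncertainty for Type A evaluation is u = s / sqrt(n).
u = 2.7942 / sqrt(8)
u = 2.7942 / 2.8284
u = 0.9879

0.9879


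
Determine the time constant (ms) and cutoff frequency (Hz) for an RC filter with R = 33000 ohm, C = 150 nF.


Time constant: tau = R * C.
tau = 33000 * 1.50e-07 = 0.00495 s
tau = 4.95 ms
Cutoff frequency: fc = 1 / (2*pi*R*C).
fc = 1 / (2*pi*0.00495) = 32.15 Hz

tau = 4.95 ms, fc = 32.15 Hz


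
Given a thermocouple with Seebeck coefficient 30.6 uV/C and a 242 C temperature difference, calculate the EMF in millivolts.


The thermocouple output V = sensitivity * dT.
V = 30.6 uV/C * 242 C
V = 7405.2 uV
V = 7.405 mV

7.405 mV


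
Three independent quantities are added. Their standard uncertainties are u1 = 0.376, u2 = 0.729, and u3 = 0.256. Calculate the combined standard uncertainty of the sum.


For a sum of independent quantities, uc = sqrt(u1^2 + u2^2 + u3^2).
uc = sqrt(0.376^2 + 0.729^2 + 0.256^2)
uc = sqrt(0.141376 + 0.531441 + 0.065536)
uc = 0.8593

0.8593


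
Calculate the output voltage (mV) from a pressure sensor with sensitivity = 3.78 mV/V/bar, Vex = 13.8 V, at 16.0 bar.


Output = sensitivity * Vex * P.
Vout = 3.78 * 13.8 * 16.0
Vout = 52.164 * 16.0
Vout = 834.62 mV

834.62 mV


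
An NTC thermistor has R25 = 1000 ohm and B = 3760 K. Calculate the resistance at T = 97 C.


NTC thermistor equation: Rt = R25 * exp(B * (1/T - 1/T25)).
T in Kelvin: 370.15 K, T25 = 298.15 K
1/T - 1/T25 = 1/370.15 - 1/298.15 = -0.00065241
B * (1/T - 1/T25) = 3760 * -0.00065241 = -2.4531
Rt = 1000 * exp(-2.4531) = 86.0 ohm

86.0 ohm


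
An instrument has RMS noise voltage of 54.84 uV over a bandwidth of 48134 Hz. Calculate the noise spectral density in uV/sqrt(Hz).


Noise spectral density = Vrms / sqrt(BW).
NSD = 54.84 / sqrt(48134)
NSD = 54.84 / 219.3946
NSD = 0.25 uV/sqrt(Hz)

0.25 uV/sqrt(Hz)


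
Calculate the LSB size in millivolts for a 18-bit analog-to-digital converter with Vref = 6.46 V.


The resolution (LSB) of an ADC is Vref / 2^n.
LSB = 6.46 / 2^18
LSB = 6.46 / 262144
LSB = 2.464e-05 V = 0.02464294 mV

0.02464294 mV


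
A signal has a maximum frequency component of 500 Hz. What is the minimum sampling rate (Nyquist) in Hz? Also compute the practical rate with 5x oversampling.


By Nyquist theorem, fs_min = 2 * fmax.
fs_min = 2 * 500 = 1000 Hz
Practical rate = 5 * fs_min = 5 * 1000 = 5000 Hz

fs_min = 1000 Hz, fs_practical = 5000 Hz


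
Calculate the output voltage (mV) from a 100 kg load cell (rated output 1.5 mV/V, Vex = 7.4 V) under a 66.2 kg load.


Vout = rated_output * Vex * (load / capacity).
Vout = 1.5 * 7.4 * (66.2 / 100)
Vout = 1.5 * 7.4 * 0.662
Vout = 7.348 mV

7.348 mV


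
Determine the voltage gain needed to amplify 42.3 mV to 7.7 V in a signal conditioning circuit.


Gain = Vout / Vin (converting to same units).
G = 7.7 V / 42.3 mV
G = 7700.0 mV / 42.3 mV
G = 182.03

182.03


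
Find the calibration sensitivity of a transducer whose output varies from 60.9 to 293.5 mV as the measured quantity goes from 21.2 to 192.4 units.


Sensitivity = (y2 - y1) / (x2 - x1).
S = (293.5 - 60.9) / (192.4 - 21.2)
S = 232.6 / 171.2
S = 1.3586 mV/unit

1.3586 mV/unit


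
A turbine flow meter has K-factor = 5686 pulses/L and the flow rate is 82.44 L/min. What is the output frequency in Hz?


Frequency = K * Q / 60 (converting L/min to L/s).
f = 5686 * 82.44 / 60
f = 468753.84 / 60
f = 7812.56 Hz

7812.56 Hz


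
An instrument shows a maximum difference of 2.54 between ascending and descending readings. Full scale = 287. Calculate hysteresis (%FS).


Hysteresis = (max difference / full scale) * 100%.
H = (2.54 / 287) * 100
H = 0.885 %FS

0.885 %FS


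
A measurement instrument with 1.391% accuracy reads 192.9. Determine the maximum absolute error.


Absolute error = (accuracy% / 100) * reading.
Error = (1.391 / 100) * 192.9
Error = 0.01391 * 192.9
Error = 2.6832

2.6832


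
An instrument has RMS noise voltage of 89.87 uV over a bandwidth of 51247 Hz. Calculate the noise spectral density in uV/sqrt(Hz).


Noise spectral density = Vrms / sqrt(BW).
NSD = 89.87 / sqrt(51247)
NSD = 89.87 / 226.378
NSD = 0.397 uV/sqrt(Hz)

0.397 uV/sqrt(Hz)


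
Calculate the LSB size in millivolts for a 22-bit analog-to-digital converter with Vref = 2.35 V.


The resolution (LSB) of an ADC is Vref / 2^n.
LSB = 2.35 / 2^22
LSB = 2.35 / 4194304
LSB = 5.6e-07 V = 0.00056028 mV

0.00056028 mV


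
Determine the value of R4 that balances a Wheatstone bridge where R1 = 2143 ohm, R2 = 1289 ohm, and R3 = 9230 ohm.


At balance: R1*R4 = R2*R3, so R4 = R2*R3/R1.
R4 = 1289 * 9230 / 2143
R4 = 11897470 / 2143
R4 = 5551.78 ohm

5551.78 ohm


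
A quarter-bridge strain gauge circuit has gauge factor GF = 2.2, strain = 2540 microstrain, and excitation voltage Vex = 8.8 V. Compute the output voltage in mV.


Quarter bridge output: Vout = (GF * epsilon * Vex) / 4.
Vout = (2.2 * 2540e-6 * 8.8) / 4
Vout = 0.0491744 / 4 V
Vout = 0.0122936 V = 12.2936 mV

12.2936 mV


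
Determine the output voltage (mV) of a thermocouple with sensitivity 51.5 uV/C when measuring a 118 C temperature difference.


The thermocouple output V = sensitivity * dT.
V = 51.5 uV/C * 118 C
V = 6077.0 uV
V = 6.077 mV

6.077 mV


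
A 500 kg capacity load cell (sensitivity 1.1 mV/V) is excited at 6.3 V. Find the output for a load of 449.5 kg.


Vout = rated_output * Vex * (load / capacity).
Vout = 1.1 * 6.3 * (449.5 / 500)
Vout = 1.1 * 6.3 * 0.899
Vout = 6.23 mV

6.23 mV


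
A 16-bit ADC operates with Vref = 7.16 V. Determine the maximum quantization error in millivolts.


The maximum quantization error is +/- LSB/2.
LSB = Vref / 2^n = 7.16 / 65536 = 0.00010925 V
Max error = LSB / 2 = 0.00010925 / 2 = 5.463e-05 V
Max error = 0.0546 mV

0.0546 mV
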